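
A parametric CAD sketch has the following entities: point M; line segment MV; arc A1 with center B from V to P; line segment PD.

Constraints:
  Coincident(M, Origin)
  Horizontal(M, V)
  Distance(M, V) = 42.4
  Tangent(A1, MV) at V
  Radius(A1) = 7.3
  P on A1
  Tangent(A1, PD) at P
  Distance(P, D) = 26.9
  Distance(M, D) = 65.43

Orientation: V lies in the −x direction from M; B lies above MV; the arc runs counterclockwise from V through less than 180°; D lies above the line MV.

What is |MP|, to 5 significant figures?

39.731

Checks: |MV| = 42.40 ✓; |BP| = 7.300 ✓; ∠(BP, PD) = 90.00° ✓; |PD| = 26.90 ✓; |MD| = 65.43 ✓.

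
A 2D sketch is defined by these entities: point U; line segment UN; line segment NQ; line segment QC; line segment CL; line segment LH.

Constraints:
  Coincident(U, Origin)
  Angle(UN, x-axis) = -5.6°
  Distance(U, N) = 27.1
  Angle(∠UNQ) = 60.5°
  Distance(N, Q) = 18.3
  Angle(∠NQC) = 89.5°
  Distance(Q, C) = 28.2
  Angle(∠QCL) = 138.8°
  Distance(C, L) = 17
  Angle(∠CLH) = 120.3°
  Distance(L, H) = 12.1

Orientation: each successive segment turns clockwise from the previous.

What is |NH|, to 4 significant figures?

38.84

∠QCL = 138.8° gives CL at 103.2° from the x-axis; with |CL| = 17.0, L = (-10.36, 15.35). ∠CLH = 120.3° gives LH at 43.50° from the x-axis; with |LH| = 12.1, H = (-1.586, 23.68). Then |NH| = |H − N| = 38.84.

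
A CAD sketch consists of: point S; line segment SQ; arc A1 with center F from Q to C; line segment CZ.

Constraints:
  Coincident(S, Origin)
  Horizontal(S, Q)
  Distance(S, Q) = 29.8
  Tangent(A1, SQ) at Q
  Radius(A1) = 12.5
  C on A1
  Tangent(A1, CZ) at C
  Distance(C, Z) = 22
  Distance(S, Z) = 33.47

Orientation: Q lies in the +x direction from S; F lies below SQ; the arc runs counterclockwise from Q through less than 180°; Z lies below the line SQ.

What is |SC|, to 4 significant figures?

20.09

S is at the origin; SQ is horizontal with |SQ| = 29.8 and Q on the +x side, so Q = (29.80, 0.000). Tangency of A1 to SQ means the radius FQ is perpendicular to SQ, so F = Q + (0, -12.5) = (29.80, -12.50). Since FC ⟂ CZ (tangency), |FZ| = √(12.5² + 22.0²) = 25.30 regardless of where C sits on A1. So Z lies on both circle(S, 33.47) and circle(F, 25.30); the below-SQ intersection is Z = (12.56, -31.02). C is the foot of the tangent from Z: C = (17.64, -9.616).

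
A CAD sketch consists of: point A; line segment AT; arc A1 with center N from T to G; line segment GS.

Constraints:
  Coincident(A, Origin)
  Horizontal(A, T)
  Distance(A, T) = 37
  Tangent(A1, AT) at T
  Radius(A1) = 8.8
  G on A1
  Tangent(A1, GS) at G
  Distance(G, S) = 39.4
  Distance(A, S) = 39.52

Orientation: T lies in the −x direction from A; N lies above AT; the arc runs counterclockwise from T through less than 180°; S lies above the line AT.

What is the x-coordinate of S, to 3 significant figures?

-9.50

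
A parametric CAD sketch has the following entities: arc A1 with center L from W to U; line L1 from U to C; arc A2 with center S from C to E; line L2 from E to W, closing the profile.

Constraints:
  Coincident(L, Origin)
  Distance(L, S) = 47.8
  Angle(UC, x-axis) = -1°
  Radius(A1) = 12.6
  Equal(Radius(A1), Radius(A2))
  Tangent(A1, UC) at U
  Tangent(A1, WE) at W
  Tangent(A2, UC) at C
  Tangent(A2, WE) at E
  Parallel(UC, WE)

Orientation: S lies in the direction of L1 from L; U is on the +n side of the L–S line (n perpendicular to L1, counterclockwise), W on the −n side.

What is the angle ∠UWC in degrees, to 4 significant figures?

62.20°

The slot axis is L1's direction at -1.0°, so u = (cos -1.0°, sin -1.0°) = (0.9998, -0.01745) and n = (−sin -1.0°, cos -1.0°) = (0.01745, 0.9998). L is at the origin and S lies 47.8 along u from L, so S = 47.8·u = (47.79, -0.8342). Tangency of A1 to both parallel lines with radius 12.6 puts U and W at L ± 12.6·n: U = (0.2199, 12.60), W = (-0.2199, -12.60). Equal radii place C and E the same way about S: C = S + 12.6·n = (48.01, 11.76), E = S − 12.6·n = (47.57, -13.43). Then cos ∠UWC = WU·WC / (|WU||WC|), giving 62.20°.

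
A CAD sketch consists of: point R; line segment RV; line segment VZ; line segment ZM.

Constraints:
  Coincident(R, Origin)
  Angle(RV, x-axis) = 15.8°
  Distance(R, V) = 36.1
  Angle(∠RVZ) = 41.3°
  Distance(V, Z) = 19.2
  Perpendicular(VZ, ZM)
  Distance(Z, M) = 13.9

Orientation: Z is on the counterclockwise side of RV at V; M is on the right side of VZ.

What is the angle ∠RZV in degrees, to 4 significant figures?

108.4°

R is at the origin; RV runs at 15.8° with length 36.1, so V = 36.1·(cos 15.8°, sin 15.8°) = (34.74, 9.829). ∠RVZ = 41.3°, so VZ runs at 15.8° + (180° − 41.3°) = 154.5° from the x-axis; with |VZ| = 19.2, Z = V + 19.2·(cos 154.5°, sin 154.5°) = (17.41, 18.10). Then cos ∠RZV = ZR·ZV / (|ZR||ZV|), giving 108.4°.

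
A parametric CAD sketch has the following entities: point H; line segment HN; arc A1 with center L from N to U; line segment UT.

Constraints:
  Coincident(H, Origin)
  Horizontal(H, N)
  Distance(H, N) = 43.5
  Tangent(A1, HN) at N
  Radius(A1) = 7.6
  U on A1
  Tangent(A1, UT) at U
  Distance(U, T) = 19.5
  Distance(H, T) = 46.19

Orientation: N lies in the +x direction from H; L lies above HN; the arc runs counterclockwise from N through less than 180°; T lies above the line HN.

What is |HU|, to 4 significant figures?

50.93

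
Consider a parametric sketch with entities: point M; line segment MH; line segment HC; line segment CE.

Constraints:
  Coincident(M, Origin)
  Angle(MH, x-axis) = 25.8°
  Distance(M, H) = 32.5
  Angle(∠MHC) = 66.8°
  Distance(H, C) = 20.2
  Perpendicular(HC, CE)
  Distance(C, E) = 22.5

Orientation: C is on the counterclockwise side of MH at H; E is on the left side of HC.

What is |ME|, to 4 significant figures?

10.44

M is at the origin; MH runs at 25.8° with length 32.5, so H = 32.5·(cos 25.8°, sin 25.8°) = (29.26, 14.15). ∠MHC = 66.8°, so HC runs at 25.8° + (180° − 66.8°) = 139.0° from the x-axis; with |HC| = 20.2, C = H + 20.2·(cos 139.0°, sin 139.0°) = (14.02, 27.40). The perpendicularity gives CE at right angles to HC; with |CE| = 22.5 on the left of HC, E = C + 22.5·(-0.6561, -0.7547) = (-0.7461, 10.42). Then |ME| = |E − M| = 10.44.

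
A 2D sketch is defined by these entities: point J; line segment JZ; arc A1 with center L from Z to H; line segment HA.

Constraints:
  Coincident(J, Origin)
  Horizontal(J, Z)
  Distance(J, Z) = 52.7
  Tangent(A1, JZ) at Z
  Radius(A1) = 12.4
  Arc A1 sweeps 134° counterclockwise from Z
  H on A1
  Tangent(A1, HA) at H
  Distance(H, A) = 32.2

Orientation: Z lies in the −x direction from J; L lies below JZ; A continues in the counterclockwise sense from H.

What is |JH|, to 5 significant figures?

65.104

J is at the origin; JZ is horizontal with |JZ| = 52.7 and Z on the −x side, so Z = (-52.700, 0.0000). A1 meets JZ tangentially, so LZ is at right angles to JZ, so L = Z + (0, -12.4) = (-52.700, -12.400). On A1, Z sits at bearing 90° from L; a 134° counterclockwise sweep puts H at bearing 224°, so H = L + 12.4·(cos 224°, sin 224°) = (-61.620, -21.014). Then |JH| = |H − J| = 65.104.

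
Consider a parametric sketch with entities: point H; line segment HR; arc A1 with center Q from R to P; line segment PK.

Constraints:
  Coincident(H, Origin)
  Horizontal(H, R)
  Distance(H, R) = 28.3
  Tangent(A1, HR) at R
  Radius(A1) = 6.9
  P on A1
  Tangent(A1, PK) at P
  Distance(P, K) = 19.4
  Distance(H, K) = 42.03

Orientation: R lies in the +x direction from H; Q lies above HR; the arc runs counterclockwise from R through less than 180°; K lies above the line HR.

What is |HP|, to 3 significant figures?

36.0

Checks: |QP| = 6.900 ✓; ∠(QP, PK) = 90.00° ✓; |PK| = 19.40 ✓; |HK| = 42.03 ✓.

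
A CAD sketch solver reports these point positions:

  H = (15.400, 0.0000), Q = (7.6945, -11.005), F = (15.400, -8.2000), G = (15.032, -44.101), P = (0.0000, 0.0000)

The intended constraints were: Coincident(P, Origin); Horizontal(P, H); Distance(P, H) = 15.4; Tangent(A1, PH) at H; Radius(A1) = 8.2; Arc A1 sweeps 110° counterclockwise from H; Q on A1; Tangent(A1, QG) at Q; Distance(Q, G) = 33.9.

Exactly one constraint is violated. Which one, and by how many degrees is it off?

Tangent(A1, QG) at Q — off by 7.50°.

P = (0.00, 0.00) ✓; P.y = 0.00, H.y = 0.00 ✓; |PH| = 15.40 ✓; ∠(FH, HP) = 90.00° ✓; |FH| = 8.200 ✓; bearing(F→Q) − bearing(F→H) = 110.0° ✓; |FQ| = 8.200 ✓; ∠(FQ, QG) = 97.50° ✗; |QG| = 33.90 ✓.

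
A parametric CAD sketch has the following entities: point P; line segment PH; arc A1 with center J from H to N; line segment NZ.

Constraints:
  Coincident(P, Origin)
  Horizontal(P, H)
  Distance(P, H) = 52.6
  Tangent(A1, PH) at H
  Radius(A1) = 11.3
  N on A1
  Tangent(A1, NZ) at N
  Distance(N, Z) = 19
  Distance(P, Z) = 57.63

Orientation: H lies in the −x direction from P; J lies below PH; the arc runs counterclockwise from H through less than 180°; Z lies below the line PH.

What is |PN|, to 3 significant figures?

63.6

Checks: |JN| = 11.30 ✓; ∠(JN, NZ) = 90.00° ✓; |NZ| = 19.00 ✓; |PZ| = 57.63 ✓.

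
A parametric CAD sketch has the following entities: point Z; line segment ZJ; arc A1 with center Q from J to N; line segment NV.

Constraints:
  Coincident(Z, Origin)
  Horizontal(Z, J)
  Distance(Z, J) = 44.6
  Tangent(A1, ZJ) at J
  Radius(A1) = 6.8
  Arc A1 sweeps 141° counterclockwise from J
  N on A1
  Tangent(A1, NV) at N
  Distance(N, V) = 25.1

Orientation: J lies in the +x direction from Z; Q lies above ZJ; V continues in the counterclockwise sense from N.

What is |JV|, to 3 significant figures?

31.8

Z is at the origin; Z and J share the same y with |ZJ| = 44.6 and J on the +x side, so J = (44.6, 0.00). A1 meets ZJ tangentially, so QJ is at right angles to ZJ, so Q = J + (0, 6.8) = (44.6, 6.80). On A1, J sits at bearing -90° from Q; a 141° counterclockwise sweep puts N at bearing 51°, so N = Q + 6.8·(cos 51°, sin 51°) = (48.9, 12.1). Since A1 is tangent to NV there, QN ⟂ NV, so NV runs along (−sin 51°, cos 51°); with |NV| = 25.1, V = (29.4, 27.9). Then |JV| = |V − J| = 31.8.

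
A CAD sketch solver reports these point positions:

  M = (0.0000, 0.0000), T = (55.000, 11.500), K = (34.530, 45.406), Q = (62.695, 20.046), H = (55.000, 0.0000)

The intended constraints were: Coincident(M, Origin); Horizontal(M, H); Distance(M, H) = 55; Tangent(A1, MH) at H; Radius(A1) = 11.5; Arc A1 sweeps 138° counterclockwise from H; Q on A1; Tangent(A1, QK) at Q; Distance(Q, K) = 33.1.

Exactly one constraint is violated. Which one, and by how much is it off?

Distance(Q, K) = 33.1 — off by 4.80.

M = (0.00, 0.00) ✓; M.y = 0.00, H.y = 0.00 ✓; |MH| = 55.00 ✓; ∠(TH, HM) = 90.00° ✓; |TH| = 11.50 ✓; bearing(T→Q) − bearing(T→H) = 138.0° ✓; |TQ| = 11.50 ✓; ∠(TQ, QK) = 90.00° ✓; |QK| = 37.90 ✗.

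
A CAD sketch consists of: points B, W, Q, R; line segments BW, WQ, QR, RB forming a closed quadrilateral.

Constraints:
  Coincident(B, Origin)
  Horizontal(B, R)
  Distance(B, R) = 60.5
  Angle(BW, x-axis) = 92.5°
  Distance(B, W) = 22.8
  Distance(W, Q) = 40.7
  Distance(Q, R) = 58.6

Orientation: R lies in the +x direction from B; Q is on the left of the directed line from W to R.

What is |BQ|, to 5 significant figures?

57.823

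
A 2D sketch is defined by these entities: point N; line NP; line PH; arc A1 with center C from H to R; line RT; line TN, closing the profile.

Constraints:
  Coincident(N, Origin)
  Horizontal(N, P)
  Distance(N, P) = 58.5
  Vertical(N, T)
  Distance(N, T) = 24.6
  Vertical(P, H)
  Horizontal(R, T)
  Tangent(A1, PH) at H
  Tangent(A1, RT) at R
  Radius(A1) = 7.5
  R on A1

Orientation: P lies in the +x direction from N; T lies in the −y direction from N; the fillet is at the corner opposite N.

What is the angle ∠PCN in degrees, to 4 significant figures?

95.15°

N and T share the same x with |NT| = 24.6 and T on the −y side, so T = (0.000, -24.60). The virtual corner opposite N is at (58.50, -24.60). The tangent condition forces CH to be normal to PH and tangency of A1 to RT means the radius CR is perpendicular to RT, with radius 7.5, so the center C sits 7.5 in from both sides at C = (51.00, -17.10). Then cos ∠PCN = CP·CN / (|CP||CN|), giving 95.15°.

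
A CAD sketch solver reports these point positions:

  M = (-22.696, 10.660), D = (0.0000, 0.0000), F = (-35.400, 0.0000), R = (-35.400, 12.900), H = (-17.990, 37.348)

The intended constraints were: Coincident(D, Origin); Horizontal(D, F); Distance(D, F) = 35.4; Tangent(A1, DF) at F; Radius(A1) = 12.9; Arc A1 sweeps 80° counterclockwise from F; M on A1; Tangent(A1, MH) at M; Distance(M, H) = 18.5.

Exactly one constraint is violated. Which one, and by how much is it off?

Distance(M, H) = 18.5 — off by 8.60.

D = (0.00, 0.00) ✓; D.y = 0.00, F.y = 0.00 ✓; |DF| = 35.40 ✓; ∠(RF, FD) = 90.00° ✓; |RF| = 12.90 ✓; bearing(R→M) − bearing(R→F) = 80.00° ✓; |RM| = 12.90 ✓; ∠(RM, MH) = 90.00° ✓; |MH| = 27.10 ✗.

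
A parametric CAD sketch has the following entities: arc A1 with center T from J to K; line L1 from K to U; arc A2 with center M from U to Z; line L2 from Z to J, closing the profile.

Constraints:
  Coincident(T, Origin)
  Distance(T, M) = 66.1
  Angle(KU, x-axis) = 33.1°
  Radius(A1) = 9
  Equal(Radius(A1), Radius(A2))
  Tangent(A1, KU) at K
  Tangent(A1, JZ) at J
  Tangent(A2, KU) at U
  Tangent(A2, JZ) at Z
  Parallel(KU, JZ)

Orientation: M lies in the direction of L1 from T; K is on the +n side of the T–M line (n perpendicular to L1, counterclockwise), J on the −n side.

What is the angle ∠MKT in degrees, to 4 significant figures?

82.25°

The slot axis is L1's direction at 33.1°, so u = (cos 33.1°, sin 33.1°) = (0.8377, 0.5461) and n = (−sin 33.1°, cos 33.1°) = (-0.5461, 0.8377). T is at the origin and M lies 66.1 along u from T, so M = 66.1·u = (55.37, 36.10). Tangency of A1 to both parallel lines with radius 9.0 puts K and J at T ± 9.0·n: K = (-4.915, 7.539), J = (4.915, -7.539). Then cos ∠MKT = KM·KT / (|KM||KT|), giving 82.25°.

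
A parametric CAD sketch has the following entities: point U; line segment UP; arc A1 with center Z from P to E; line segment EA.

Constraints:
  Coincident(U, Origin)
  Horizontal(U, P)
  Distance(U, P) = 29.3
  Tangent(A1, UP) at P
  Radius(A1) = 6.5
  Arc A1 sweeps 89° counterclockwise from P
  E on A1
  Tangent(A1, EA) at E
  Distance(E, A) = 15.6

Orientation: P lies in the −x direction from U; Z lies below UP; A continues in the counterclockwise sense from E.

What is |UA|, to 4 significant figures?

42.24

On A1, P sits at bearing 90° from Z; an 89° counterclockwise sweep puts E at bearing 179°, so E = Z + 6.5·(cos 179°, sin 179°) = (-35.80, -6.387). Tangency of A1 to EA means the radius ZE is perpendicular to EA, so EA runs along (−sin 179°, cos 179°); with |EA| = 15.6, A = (-36.07, -21.98). Then |UA| = |A − U| = 42.24.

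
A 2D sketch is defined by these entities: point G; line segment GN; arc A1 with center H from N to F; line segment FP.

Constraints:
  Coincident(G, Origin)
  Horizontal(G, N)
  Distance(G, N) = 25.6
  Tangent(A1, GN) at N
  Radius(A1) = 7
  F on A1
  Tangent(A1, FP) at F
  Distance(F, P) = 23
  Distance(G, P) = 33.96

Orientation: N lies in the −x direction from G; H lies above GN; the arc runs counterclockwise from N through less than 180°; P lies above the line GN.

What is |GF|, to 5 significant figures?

19.718

G is at the origin; G and N share the same y with |GN| = 25.6 and N on the −x side, so N = (-25.600, 0.0000). A1 meets GN tangentially, so HN is at right angles to GN, so H = N + (0, 7) = (-25.600, 7.0000). Since HF ⟂ FP (tangency), |HP| = √(7.0² + 23.0²) = 24.042 regardless of where F sits on A1. So P lies on both circle(G, 33.96) and circle(H, 24.042); the above-GN intersection is P = (-16.946, 29.430). F is the foot of the tangent from P: F = (-18.619, 6.4909).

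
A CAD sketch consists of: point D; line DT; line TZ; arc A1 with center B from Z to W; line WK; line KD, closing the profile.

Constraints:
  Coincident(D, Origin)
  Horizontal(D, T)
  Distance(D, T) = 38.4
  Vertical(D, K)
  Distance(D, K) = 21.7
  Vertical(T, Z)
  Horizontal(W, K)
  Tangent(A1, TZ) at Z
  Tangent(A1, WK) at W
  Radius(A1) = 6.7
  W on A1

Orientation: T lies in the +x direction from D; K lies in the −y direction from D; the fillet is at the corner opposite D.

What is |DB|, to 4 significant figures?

35.07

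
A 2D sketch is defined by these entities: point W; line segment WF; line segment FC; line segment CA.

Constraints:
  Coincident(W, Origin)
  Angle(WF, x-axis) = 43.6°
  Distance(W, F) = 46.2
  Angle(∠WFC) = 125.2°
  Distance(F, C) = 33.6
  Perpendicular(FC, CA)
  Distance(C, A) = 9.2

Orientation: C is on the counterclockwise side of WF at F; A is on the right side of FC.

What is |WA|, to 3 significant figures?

76.4

∠WFC = 125.2°, so FC runs at 43.6° + (180° − 125.2°) = 98.4° from the x-axis; with |FC| = 33.6, C = F + 33.6·(cos 98.4°, sin 98.4°) = (28.5, 65.1). The perpendicularity gives CA at right angles to FC; with |CA| = 9.2 on the right of FC, A = C + 9.2·(0.989, 0.146) = (37.6, 66.4). Then |WA| = |A − W| = 76.4.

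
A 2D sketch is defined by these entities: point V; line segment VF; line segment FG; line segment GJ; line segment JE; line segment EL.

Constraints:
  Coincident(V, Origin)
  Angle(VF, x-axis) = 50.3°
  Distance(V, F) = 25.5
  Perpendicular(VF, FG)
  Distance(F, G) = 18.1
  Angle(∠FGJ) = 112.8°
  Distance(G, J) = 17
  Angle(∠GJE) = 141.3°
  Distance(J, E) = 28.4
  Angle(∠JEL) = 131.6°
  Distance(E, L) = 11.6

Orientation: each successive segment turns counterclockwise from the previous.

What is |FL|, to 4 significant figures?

48.45

V is at the origin; VF runs at 50.3° with length 25.5, so F = (16.29, 19.62). The perpendicularity gives FG at right angles to VF, so FG runs at 140.3°; with |FG| = 18.1, G = (2.362, 31.18). ∠FGJ = 112.8° gives GJ at -152.5° from the x-axis; with |GJ| = 17.0, J = (-12.72, 23.33). ∠GJE = 141.3° gives JE at -113.8° from the x-axis; with |JE| = 28.4, E = (-24.18, -2.653). ∠JEL = 131.6° gives EL at -65.40° from the x-axis; with |EL| = 11.6, L = (-19.35, -13.20). Then |FL| = |L − F| = 48.45.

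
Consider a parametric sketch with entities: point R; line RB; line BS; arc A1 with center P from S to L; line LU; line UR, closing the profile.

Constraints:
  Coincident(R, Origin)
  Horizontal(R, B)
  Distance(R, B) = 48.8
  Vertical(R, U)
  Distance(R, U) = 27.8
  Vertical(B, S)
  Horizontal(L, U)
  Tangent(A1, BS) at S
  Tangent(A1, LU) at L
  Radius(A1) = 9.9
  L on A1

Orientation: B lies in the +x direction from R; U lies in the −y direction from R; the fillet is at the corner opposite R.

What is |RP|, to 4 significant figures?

42.82

R is at the origin; RB is horizontal with |RB| = 48.8 and B on the +x side, so B = (48.80, 0.000). R and U share the same x with |RU| = 27.8 and U on the −y side, so U = (0.000, -27.80). The virtual corner opposite R is at (48.80, -27.80). The tangent condition forces PS to be normal to BS and since A1 is tangent to LU there, PL ⟂ LU, with radius 9.9, so the center P sits 9.9 in from both sides at P = (38.90, -17.90). Then |RP| = |P − R| = 42.82.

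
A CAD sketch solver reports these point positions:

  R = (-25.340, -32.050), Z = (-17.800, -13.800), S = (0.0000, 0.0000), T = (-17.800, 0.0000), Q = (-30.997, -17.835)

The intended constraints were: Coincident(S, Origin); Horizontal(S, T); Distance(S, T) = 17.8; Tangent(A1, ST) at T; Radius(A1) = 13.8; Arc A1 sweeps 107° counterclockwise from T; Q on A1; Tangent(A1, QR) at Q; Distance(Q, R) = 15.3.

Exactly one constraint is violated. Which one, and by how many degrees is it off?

Tangent(A1, QR) at Q — off by 4.70°.

S = (0.00, 0.00) ✓; S.y = 0.00, T.y = 0.00 ✓; |ST| = 17.80 ✓; ∠(ZT, TS) = 90.00° ✓; |ZT| = 13.80 ✓; bearing(Z→Q) − bearing(Z→T) = 107.0° ✓; |ZQ| = 13.80 ✓; ∠(ZQ, QR) = 85.30° ✗; |QR| = 15.30 ✓.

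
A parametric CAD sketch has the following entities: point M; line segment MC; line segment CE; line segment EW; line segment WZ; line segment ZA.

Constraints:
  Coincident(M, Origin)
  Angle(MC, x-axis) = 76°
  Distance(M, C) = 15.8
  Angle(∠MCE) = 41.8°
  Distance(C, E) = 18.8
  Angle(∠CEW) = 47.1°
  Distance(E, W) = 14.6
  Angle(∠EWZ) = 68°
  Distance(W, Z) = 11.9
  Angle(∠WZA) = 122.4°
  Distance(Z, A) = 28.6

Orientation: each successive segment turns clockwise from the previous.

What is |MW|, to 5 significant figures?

2.9216

M is at the origin; MC runs at 76.0° with length 15.8, so C = (3.8224, 15.331). ∠MCE = 41.8° gives CE at -62.200° from the x-axis; with |CE| = 18.8, E = (12.590, -1.2994). ∠CEW = 47.1° gives EW at 164.90° from the x-axis; with |EW| = 14.6, W = (-1.5055, 2.5039). Then |MW| = |W − M| = 2.9216.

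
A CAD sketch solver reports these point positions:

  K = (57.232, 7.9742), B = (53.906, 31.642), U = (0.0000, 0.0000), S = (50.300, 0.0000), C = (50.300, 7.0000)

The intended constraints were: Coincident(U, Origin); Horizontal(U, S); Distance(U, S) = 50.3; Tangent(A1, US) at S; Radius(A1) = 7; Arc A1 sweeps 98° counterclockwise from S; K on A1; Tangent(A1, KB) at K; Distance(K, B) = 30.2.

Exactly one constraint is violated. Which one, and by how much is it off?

Distance(K, B) = 30.2 — off by 6.30.

U = (0.00, 0.00) ✓; U.y = 0.00, S.y = 0.00 ✓; |US| = 50.30 ✓; ∠(CS, SU) = 90.00° ✓; |CS| = 7.000 ✓; bearing(C→K) − bearing(C→S) = 98.00° ✓; |CK| = 7.000 ✓; ∠(CK, KB) = 90.00° ✓; |KB| = 23.90 ✗.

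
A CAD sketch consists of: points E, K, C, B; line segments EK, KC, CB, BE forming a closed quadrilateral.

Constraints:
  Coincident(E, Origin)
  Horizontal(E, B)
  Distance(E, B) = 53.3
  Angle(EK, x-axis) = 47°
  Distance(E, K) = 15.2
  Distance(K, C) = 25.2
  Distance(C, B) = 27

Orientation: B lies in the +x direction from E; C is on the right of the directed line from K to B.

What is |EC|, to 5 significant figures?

28.367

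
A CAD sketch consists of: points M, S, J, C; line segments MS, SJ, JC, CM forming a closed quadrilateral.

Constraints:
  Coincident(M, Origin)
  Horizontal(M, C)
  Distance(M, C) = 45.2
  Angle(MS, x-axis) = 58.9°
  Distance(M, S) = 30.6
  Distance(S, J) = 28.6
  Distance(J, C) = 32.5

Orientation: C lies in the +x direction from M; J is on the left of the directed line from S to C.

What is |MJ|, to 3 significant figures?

54.4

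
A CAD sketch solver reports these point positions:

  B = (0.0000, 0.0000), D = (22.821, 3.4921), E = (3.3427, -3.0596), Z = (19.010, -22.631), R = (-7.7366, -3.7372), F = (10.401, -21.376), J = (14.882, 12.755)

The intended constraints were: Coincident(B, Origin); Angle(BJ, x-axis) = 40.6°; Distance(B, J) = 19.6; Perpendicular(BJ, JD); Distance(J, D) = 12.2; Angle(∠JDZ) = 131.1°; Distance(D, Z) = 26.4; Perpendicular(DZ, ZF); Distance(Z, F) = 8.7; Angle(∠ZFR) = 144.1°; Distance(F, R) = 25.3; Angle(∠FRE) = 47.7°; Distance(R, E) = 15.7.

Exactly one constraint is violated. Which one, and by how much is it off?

Distance(R, E) = 15.7 — off by 4.60.

B = (0.00, 0.00) ✓; BJ at 40.60° ✓; |BJ| = 19.60 ✓; ∠(BJ, JD) = 90.00° ✓; |JD| = 12.20 ✓; ∠JDZ = 131.1° ✓; |DZ| = 26.40 ✓; ∠(DZ, ZF) = 89.99° ✓; |ZF| = 8.700 ✓; ∠ZFR = 144.1° ✓; |FR| = 25.30 ✓; ∠FRE = 47.70° ✓; |RE| = 11.10 ✗.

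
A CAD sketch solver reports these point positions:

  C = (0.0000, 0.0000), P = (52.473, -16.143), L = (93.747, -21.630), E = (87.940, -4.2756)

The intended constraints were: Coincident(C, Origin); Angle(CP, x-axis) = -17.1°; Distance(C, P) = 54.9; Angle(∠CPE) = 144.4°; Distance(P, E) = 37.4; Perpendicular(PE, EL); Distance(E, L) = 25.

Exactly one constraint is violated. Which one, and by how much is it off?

Distance(E, L) = 25 — off by 6.70.

C = (0.00, 0.00) ✓; CP at -17.10° ✓; |CP| = 54.90 ✓; ∠CPE = 144.4° ✓; |PE| = 37.40 ✓; ∠(PE, EL) = 90.00° ✓; |EL| = 18.30 ✗.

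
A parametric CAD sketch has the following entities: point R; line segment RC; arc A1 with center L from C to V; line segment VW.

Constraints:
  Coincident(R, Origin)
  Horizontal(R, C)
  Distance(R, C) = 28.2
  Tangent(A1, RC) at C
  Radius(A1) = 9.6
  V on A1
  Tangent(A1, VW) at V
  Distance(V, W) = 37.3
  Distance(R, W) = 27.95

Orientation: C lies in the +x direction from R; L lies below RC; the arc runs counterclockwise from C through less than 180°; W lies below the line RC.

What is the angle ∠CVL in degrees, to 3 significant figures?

69.1°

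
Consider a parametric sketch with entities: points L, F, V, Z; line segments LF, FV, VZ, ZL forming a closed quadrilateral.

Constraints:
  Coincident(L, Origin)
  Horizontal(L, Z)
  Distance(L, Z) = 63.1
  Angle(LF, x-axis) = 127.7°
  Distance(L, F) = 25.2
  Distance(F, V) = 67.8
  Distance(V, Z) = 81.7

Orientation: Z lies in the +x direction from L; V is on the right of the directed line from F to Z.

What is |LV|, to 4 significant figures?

47.02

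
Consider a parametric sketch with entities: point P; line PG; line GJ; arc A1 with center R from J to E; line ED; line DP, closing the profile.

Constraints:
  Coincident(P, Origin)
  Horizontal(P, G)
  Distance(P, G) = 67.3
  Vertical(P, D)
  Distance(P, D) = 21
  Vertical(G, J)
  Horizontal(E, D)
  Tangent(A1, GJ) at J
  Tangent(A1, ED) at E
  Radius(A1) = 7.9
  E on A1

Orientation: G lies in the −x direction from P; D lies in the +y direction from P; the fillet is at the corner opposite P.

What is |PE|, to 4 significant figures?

63.00

P is at the origin; PG is horizontal with |PG| = 67.3 and G on the −x side, so G = (-67.30, 0.000). PD is vertical with |PD| = 21.0 and D on the +y side, so D = (0.000, 21.00). The virtual corner opposite P is at (-67.30, 21.00). The tangent condition forces RJ to be normal to GJ and the tangent condition forces RE to be normal to ED, with radius 7.9, so the center R sits 7.9 in from both sides at R = (-59.40, 13.10). That places the tangent points at J = (-67.30, 13.10) on GJ and E = (-59.40, 21.00) on ED. Then |PE| = |E − P| = 63.00.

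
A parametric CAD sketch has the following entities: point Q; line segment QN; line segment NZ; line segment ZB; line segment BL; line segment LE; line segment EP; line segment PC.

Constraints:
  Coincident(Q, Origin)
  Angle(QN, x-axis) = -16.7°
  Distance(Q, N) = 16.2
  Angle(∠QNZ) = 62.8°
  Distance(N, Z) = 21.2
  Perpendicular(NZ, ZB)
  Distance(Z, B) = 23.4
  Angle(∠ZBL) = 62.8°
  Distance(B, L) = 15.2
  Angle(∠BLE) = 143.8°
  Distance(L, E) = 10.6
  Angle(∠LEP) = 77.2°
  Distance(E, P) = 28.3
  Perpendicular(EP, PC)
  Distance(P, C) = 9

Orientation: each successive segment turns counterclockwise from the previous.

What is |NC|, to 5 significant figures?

33.776

Q is at the origin; QN runs at -16.7° with length 16.2, so N = (15.517, -4.6552). ∠QNZ = 62.8° gives NZ at 100.50° from the x-axis; with |NZ| = 21.2, Z = (11.653, 16.190). The perpendicularity gives ZB at right angles to NZ, so ZB runs at -169.50°; with |ZB| = 23.4, B = (-11.355, 11.925). ∠ZBL = 62.8° gives BL at -52.300° from the x-axis; with |BL| = 15.2, L = (-2.0596, -0.10115). ∠BLE = 143.8° gives LE at -16.100° from the x-axis; with |LE| = 10.6, E = (8.1246, -3.0407). ∠LEP = 77.2° gives EP at 86.700° from the x-axis; with |EP| = 28.3, P = (9.7537, 25.212). The perpendicularity gives PC at right angles to EP, so PC runs at 176.70°; with |PC| = 9.0, C = (0.76862, 25.730). Then |NC| = |C − N| = 33.776.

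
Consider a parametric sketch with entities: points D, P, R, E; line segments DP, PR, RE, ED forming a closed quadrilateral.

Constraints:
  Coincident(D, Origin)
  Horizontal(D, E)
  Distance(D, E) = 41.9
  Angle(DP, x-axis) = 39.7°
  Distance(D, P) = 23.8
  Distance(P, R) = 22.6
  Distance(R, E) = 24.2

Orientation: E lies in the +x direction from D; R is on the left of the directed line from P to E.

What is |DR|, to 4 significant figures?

45.91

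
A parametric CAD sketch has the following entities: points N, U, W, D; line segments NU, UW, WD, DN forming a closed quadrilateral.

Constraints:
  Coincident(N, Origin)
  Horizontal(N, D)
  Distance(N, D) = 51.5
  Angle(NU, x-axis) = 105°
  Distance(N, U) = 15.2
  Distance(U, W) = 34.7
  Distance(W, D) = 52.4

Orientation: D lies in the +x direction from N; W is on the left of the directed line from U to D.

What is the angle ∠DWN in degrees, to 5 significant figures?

63.294°

N is at the origin; N and D share the same y with |ND| = 51.5 and D in +x, so D = (51.5, 0). NU runs at 105.0° with |NU| = 15.2, so U = (-3.9340, 14.682). W is determined by |UW| = 34.7 and |WD| = 52.4 together: it lies at the intersection of circle(U, 34.7) and circle(D, 52.4). With |UD| = 57.345, the foot of the radical line on UD is 15.231 from U and the perpendicular offset is √(34.7² − 15.231²) = 31.179. Taking the left-of-UD solution: W = (18.772, 40.922).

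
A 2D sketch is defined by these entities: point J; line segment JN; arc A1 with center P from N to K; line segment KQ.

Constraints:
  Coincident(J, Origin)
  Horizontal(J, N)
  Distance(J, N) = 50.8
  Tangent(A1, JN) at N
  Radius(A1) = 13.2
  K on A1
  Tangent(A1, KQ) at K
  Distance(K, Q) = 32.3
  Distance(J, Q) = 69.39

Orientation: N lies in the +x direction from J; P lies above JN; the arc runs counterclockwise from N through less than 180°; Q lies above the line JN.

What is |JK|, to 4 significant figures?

65.56

Checks: |PK| = 13.20 ✓; ∠(PK, KQ) = 90.00° ✓; |KQ| = 32.30 ✓; |JQ| = 69.39 ✓.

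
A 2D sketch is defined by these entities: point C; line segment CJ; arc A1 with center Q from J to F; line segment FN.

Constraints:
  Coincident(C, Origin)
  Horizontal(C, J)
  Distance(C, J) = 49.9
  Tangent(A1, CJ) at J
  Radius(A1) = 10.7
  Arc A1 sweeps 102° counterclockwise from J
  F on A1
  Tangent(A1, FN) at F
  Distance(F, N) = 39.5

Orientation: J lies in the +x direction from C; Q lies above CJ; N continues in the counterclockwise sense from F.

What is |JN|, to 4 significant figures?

51.61

On A1, J sits at bearing -90° from Q; a 102° counterclockwise sweep puts F at bearing 12°, so F = Q + 10.7·(cos 12°, sin 12°) = (60.37, 12.92). Tangency of A1 to FN means the radius QF is perpendicular to FN, so FN runs along (−sin 12°, cos 12°); with |FN| = 39.5, N = (52.15, 51.56). Then |JN| = |N − J| = 51.61.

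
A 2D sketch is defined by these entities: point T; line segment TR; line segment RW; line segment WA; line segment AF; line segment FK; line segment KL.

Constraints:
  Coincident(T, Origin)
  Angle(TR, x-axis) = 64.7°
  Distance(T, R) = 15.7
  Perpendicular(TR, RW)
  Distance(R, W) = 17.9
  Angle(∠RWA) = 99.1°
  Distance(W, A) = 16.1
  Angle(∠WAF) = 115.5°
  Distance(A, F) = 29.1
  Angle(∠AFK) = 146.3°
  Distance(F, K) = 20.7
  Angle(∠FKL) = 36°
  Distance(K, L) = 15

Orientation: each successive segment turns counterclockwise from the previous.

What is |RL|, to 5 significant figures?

26.696

T is at the origin; TR runs at 64.7° with length 15.7, so R = (6.7095, 14.194). TR is perpendicular to RW, so RW runs at 154.70°; with |RW| = 17.9, W = (-9.4736, 21.844). ∠RWA = 99.1° gives WA at -124.40° from the x-axis; with |WA| = 16.1, A = (-18.570, 8.5595). ∠WAF = 115.5° gives AF at -59.900° from the x-axis; with |AF| = 29.1, F = (-3.9756, -16.616). ∠AFK = 146.3° gives FK at -26.200° from the x-axis; with |FK| = 20.7, K = (14.598, -25.756). ∠FKL = 36.0° gives KL at 117.80° from the x-axis; with |KL| = 15.0, L = (7.6019, -12.487). Then |RL| = |L − R| = 26.696.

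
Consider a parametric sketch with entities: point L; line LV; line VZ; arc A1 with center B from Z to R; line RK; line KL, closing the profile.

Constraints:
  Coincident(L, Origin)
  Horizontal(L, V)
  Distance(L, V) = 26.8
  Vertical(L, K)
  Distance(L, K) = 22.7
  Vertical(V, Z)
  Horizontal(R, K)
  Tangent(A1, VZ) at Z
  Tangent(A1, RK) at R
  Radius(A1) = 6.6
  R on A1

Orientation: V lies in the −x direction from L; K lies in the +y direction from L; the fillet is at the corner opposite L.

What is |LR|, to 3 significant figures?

30.4

L is at the origin; LV is horizontal with |LV| = 26.8 and V on the −x side, so V = (-26.8, 0.00). L and K share the same x with |LK| = 22.7 and K on the +y side, so K = (0.00, 22.7). The virtual corner opposite L is at (-26.8, 22.7). Tangency of A1 to VZ means the radius BZ is perpendicular to VZ and tangency of A1 to RK means the radius BR is perpendicular to RK, with radius 6.6, so the center B sits 6.6 in from both sides at B = (-20.2, 16.1). That places the tangent points at Z = (-26.8, 16.1) on VZ and R = (-20.2, 22.7) on RK. Then |LR| = |R − L| = 30.4.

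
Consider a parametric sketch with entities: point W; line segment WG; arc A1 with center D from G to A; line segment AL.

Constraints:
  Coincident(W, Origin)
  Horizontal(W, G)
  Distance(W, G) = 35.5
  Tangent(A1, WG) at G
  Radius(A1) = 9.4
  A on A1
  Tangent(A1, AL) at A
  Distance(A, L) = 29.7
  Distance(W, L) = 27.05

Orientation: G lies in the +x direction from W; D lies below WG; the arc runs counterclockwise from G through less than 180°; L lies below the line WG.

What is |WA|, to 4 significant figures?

28.61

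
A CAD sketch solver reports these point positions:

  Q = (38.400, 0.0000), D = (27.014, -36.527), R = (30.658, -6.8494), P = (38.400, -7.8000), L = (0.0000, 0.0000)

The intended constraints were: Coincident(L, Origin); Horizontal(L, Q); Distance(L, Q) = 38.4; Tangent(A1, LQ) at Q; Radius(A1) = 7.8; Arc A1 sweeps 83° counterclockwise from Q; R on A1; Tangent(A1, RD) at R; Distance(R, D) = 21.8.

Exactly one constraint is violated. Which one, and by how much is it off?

Distance(R, D) = 21.8 — off by 8.10.

L = (0.00, 0.00) ✓; L.y = 0.00, Q.y = 0.00 ✓; |LQ| = 38.40 ✓; ∠(PQ, QL) = 90.00° ✓; |PQ| = 7.800 ✓; bearing(P→R) − bearing(P→Q) = 83.00° ✓; |PR| = 7.800 ✓; ∠(PR, RD) = 90.00° ✓; |RD| = 29.90 ✗.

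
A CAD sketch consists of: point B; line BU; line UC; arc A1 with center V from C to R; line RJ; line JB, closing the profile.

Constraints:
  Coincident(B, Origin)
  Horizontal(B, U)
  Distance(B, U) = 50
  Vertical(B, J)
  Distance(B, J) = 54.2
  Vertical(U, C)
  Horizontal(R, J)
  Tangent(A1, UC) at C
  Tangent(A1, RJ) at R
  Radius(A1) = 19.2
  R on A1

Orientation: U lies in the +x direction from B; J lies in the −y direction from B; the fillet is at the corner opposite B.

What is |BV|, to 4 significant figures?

46.62

BJ is vertical with |BJ| = 54.2 and J on the −y side, so J = (0.000, -54.20). The virtual corner opposite B is at (50.00, -54.20). The tangent condition forces VC to be normal to UC and since A1 is tangent to RJ there, VR ⟂ RJ, with radius 19.2, so the center V sits 19.2 in from both sides at V = (30.80, -35.00). Then |BV| = |V − B| = 46.62.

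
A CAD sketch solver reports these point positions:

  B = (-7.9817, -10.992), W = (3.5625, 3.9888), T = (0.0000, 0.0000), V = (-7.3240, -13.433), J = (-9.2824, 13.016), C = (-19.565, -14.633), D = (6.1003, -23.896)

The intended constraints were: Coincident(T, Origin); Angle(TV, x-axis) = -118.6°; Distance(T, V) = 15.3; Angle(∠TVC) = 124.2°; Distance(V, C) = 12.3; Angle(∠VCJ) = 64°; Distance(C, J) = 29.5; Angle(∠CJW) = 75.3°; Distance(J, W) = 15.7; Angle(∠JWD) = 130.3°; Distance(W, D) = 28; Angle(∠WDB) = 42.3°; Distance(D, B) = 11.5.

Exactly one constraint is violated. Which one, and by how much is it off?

Distance(D, B) = 11.5 — off by 7.60.

T = (0.00, 0.00) ✓; TV at -118.6° ✓; |TV| = 15.30 ✓; ∠TVC = 124.2° ✓; |VC| = 12.30 ✓; ∠VCJ = 64.00° ✓; |CJ| = 29.50 ✓; ∠CJW = 75.30° ✓; |JW| = 15.70 ✓; ∠JWD = 130.3° ✓; |WD| = 28.00 ✓; ∠WDB = 42.30° ✓; |DB| = 19.10 ✗.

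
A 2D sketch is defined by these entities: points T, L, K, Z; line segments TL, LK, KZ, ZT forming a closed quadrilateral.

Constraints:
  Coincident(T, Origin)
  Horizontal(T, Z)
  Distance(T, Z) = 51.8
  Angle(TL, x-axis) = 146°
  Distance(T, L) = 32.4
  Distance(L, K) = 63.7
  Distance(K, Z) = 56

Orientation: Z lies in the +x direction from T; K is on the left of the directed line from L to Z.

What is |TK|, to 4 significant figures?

57.83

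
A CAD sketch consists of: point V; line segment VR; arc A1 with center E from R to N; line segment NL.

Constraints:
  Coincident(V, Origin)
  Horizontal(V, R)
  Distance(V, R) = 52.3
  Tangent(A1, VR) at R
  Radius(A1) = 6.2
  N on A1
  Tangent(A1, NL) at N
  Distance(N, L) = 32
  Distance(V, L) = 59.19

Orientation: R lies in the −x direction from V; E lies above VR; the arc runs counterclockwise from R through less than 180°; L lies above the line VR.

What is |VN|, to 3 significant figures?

46.5

Checks: |EN| = 6.200 ✓; ∠(EN, NL) = 90.00° ✓; |NL| = 32.00 ✓; |VL| = 59.19 ✓.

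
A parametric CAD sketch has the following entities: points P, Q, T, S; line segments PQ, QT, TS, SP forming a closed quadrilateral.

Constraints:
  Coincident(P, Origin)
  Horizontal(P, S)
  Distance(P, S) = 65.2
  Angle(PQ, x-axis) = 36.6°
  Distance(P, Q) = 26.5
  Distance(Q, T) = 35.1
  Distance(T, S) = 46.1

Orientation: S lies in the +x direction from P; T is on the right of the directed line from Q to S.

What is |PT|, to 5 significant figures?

30.223

Checks: |QT| = 35.10 ✓; |TS| = 46.10 ✓.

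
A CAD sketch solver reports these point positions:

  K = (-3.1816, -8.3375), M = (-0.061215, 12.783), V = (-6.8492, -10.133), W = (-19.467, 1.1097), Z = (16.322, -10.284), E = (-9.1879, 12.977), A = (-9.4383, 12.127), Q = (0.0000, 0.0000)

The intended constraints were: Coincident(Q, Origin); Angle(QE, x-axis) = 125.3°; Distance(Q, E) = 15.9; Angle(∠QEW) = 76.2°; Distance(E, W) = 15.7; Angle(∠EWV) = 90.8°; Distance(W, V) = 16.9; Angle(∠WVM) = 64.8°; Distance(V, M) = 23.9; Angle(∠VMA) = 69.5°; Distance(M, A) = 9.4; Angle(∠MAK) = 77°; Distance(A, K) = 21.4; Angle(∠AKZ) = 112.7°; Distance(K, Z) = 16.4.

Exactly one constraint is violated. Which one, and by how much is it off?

Distance(K, Z) = 16.4 — off by 3.20.

Q = (0.00, 0.00) ✓; QE at 125.3° ✓; |QE| = 15.90 ✓; ∠QEW = 76.20° ✓; |EW| = 15.70 ✓; ∠EWV = 90.80° ✓; |WV| = 16.90 ✓; ∠WVM = 64.80° ✓; |VM| = 23.90 ✓; ∠VMA = 69.50° ✓; |MA| = 9.400 ✓; ∠MAK = 77.00° ✓; |AK| = 21.40 ✓; ∠AKZ = 112.7° ✓; |KZ| = 19.60 ✗.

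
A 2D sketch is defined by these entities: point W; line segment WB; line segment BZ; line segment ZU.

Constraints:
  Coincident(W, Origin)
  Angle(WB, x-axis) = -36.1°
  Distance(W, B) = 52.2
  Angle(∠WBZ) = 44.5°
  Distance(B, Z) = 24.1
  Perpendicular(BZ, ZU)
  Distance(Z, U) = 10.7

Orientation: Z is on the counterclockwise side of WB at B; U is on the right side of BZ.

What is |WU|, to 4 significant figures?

49.08

W is at the origin; WB runs at -36.1° with length 52.2, so B = 52.2·(cos -36.1°, sin -36.1°) = (42.18, -30.76). ∠WBZ = 44.5°, so BZ runs at -36.1° + (180° − 44.5°) = 99.40° from the x-axis; with |BZ| = 24.1, Z = B + 24.1·(cos 99.40°, sin 99.40°) = (38.24, -6.980). The perpendicularity gives ZU at right angles to BZ; with |ZU| = 10.7 on the right of BZ, U = Z + 10.7·(0.9866, 0.1633) = (48.80, -5.232). Then |WU| = |U − W| = 49.08.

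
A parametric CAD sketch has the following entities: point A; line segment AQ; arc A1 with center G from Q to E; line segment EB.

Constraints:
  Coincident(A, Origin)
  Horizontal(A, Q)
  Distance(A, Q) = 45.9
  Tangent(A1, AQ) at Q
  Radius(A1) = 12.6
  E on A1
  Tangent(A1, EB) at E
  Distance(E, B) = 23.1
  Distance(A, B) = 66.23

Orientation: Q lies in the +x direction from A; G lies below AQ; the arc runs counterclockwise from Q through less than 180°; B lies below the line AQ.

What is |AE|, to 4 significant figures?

43.44

A is at the origin; AQ is horizontal with |AQ| = 45.9 and Q on the +x side, so Q = (45.90, 0.000). Tangency of A1 to AQ means the radius GQ is perpendicular to AQ, so G = Q + (0, -12.6) = (45.90, -12.60). Since GE ⟂ EB (tangency), |GB| = √(12.6² + 23.1²) = 26.31 regardless of where E sits on A1. So B lies on both circle(A, 66.23) and circle(G, 26.31); the below-AQ intersection is B = (54.65, -37.42). E is the foot of the tangent from B: E = (37.47, -21.97).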